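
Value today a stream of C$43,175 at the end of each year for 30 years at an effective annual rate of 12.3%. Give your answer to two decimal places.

C$340,203.55

Annuity factor a(30|0.123) = 7.879642; PV = 43175 × 7.879642 = 340,203.5504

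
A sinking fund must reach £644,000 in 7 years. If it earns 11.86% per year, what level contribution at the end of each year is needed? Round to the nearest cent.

FV-annuity factor = 10.045618; PMT = 644000 / 10.045618 = 64,107.5522

£64,107.55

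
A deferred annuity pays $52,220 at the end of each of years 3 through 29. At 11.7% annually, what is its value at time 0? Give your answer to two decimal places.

$339,686.48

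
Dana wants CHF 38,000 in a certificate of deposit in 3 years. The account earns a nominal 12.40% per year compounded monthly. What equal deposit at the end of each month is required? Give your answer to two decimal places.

Periodic rate i = 0.124/12 = 0.0103333; n = 3 × 12 = 36 periods.
PMT = 38000 / ( [(1+0.0103333)^36 − 1] / 0.0103333 ) = 38000 / 43.341926 = 876.7492

CHF 876.75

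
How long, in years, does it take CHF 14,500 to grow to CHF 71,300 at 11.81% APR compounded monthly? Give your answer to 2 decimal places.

Periodic rate i = 0.1181/12 = 0.00984167.
n = ln(71300/14500) / ln(1+0.00984167) = ln(4.91724) / 0.009794 = 162.6323 months
= 162.6323/12 years

13.55 years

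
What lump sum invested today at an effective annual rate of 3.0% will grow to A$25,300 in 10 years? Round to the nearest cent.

PV = FV·(1+i)^(−n) = 25,300 × 0.744094 = 18,825.5760

A$18,825.58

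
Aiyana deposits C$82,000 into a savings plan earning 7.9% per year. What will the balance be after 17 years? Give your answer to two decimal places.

C$298,660.93

82,000 × (1+0.079)^17 = 82,000 × 3.642206 = 298,660.9292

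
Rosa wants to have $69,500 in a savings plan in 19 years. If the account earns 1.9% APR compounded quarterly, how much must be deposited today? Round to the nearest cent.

Periodic rate i = 0.019/4 = 0.00475; n = 19 × 4 = 76 periods.
PV = FV·(1+i)^(−n) = 69,500 × 0.697575 = 48,481.4583

$48,481.46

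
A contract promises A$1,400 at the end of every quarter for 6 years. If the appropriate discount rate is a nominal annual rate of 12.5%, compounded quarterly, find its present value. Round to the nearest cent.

Periodic rate i = 0.125/4 = 0.03125; n = 6 × 4 = 24 periods.
PV = PMT · [1 − (1+i)^(−n)] / i = 1400 · 16.709739 = 23,393.6345

A$23,393.63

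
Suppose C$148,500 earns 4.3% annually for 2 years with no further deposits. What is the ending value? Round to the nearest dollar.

C$161,546

148,500 × (1+0.043)^2 = 148,500 × 1.087849 = 161,545.5765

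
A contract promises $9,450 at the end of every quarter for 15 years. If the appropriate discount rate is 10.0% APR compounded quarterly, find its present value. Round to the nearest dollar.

Periodic rate i = 0.1/4 = 0.025; n = 15 × 4 = 60 periods.
PV = PMT · [1 − (1+i)^(−n)] / i = 9450 · 30.908656 = 292,086.8038

$292,087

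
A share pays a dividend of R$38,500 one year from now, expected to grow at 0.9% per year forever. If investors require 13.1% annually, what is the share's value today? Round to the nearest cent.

R$315,573.77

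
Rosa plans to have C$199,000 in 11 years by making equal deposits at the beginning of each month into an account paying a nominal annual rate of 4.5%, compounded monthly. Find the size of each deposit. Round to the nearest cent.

With 12 periods per year: i = 0.00375, n = 132.
PMT = 199000 / ( [(1+0.00375)^132 − 1] / 0.00375 × (1+i) ) = 199000 / 171.033687 = 1,163.5135

C$1,163.51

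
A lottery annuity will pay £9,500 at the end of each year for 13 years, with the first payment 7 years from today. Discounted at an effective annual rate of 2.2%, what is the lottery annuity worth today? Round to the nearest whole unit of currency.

PV at t=6 (ordinary 13-year annuity): 9500 × a(13|0.022) = 9500 × 11.200200 = 106,401.8996
Discount back 6 years: 106,401.8996 × (1+0.022)^(−6) = 106,401.8996 × 0.877596 = 93,377.8794

£93,378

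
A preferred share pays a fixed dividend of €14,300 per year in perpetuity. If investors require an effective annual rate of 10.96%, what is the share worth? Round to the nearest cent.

€130,474.45

PV = C/r = 14300/0.1096 = 130,474.4526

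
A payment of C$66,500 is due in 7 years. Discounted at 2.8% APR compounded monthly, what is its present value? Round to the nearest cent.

With 12 periods per year: i = 0.00233333, n = 84.
Discount factor = (1+0.00233333)^(−84) = 0.822200; PV = 66,500 × 0.822200 = 54,676.2954

C$54,676.30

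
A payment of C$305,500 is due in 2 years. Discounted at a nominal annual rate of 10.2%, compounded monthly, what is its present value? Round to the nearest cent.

C$249,338.62

i = 0.102/12 = 0.0085 per month; n = 2·12 = 24.
PV = 305,500 / (1 + 0.0085)^24 = 305,500 / 1.225241 = 249,338.6211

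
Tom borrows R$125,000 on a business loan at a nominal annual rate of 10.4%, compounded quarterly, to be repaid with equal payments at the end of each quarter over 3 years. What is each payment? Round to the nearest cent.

i = 0.104/4 = 0.026 per quarter; n = 3·4 = 12.
Annuity-PV factor = 10.195931; PMT = 125000 / 10.195931 = 12,259.7926

R$12,259.79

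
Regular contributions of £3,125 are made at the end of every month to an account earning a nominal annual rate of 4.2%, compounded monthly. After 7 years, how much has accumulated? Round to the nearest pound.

With 12 periods per year: i = 0.0035, n = 84.
Accumulation factor s(84|0.0035) = 97.455811; FV = 3125 × 97.455811 = 304,549.4100

£304,549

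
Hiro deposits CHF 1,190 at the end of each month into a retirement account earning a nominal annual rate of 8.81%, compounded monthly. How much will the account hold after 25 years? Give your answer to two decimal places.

CHF 1,292,672.67

Periodic rate i = 0.0881/12 = 0.00734167; n = 25 × 12 = 300 periods.
FV = PMT · [(1+i)^n − 1] / i = 1190 · 1086.279556 = 1,292,672.6717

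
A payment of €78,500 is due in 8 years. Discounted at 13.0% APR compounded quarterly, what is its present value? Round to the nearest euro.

Periodic rate i = 0.13/4 = 0.0325; n = 8 × 4 = 32 periods.
Discount factor = (1+0.0325)^(−32) = 0.359350; PV = 78,500 × 0.359350 = 28,209.0023

€28,209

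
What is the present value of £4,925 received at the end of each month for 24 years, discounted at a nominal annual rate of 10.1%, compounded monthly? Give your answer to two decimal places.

£532,795.49

With 12 periods per year: i = 0.00841667, n = 288.
PV = 4925 × [1 − (1+0.00841667)^(−288)] / 0.00841667 = 4925 × 108.181824 = 532,795.4853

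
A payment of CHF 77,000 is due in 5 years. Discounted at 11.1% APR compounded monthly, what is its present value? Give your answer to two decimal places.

CHF 44,316.48

i = 0.111/12 = 0.00925 per month; n = 5·12 = 60.
PV = FV·(1+i)^(−n) = 77,000 × 0.575539 = 44,316.4782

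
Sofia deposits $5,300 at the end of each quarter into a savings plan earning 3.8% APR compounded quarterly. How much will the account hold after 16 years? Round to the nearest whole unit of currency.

$463,884

Periodic rate i = 0.038/4 = 0.0095; n = 16 × 4 = 64 periods.
FV = 5300 × [(1+0.0095)^64 − 1] / 0.0095 = 5300 × 87.525324 = 463,884.2198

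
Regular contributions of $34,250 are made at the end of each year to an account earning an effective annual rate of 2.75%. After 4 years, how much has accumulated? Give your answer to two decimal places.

$142,755.57

FV = PMT · [(1+i)^n − 1] / i = 34250 · 4.168046 = 142,755.5685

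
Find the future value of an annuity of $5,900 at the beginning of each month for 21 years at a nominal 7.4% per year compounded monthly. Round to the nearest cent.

i = 0.074/12 = 0.00616667 per month; n = 21·12 = 252.
FV = PMT · [(1+i)^n − 1] / i × (1+i) = 5900 · 604.978349 = 3,569,372.2601
Payments are at the start of each period, so multiply by (1+i).

$3,569,372.26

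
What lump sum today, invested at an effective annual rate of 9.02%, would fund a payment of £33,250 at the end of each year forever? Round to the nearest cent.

£368,625.28

PV = C/r = 33250/0.0902 = 368,625.2772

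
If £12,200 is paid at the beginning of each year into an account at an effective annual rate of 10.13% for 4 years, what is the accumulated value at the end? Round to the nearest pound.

£62,475

FV = 12200 × [(1+0.1013)^4 − 1] / 0.1013 × (1+i) = 12200 × 5.120920 = 62,475.2209
Payments are at the start of each period, so multiply by (1+i).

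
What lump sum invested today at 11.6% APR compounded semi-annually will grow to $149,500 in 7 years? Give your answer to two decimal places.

$67,895.63

Periodic rate i = 0.116/2 = 0.058; n = 7 × 2 = 14 periods.
Discount factor = (1+0.058)^(−14) = 0.454151; PV = 149,500 × 0.454151 = 67,895.6335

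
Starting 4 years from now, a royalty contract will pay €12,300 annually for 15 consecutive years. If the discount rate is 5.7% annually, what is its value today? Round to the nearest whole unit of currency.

Value one period before first payment (t=3): 12300 × [1 − (1+0.057)^(−15)] / 0.057 = 12300 × 9.905496 = 121,837.5999
Discount back 3 years: 121,837.5999 × (1+0.057)^(−3) = 121,837.5999 × 0.846789 = 103,170.6991

€103,171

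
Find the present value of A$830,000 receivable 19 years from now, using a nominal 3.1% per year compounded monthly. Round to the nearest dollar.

A$460,902

i = 0.031/12 = 0.00258333 per month; n = 19·12 = 228.
Discount factor = (1+0.00258333)^(−228) = 0.555303; PV = 830,000 × 0.555303 = 460,901.8828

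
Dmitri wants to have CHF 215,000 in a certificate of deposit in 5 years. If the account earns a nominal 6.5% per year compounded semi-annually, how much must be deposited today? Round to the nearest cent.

CHF 156,148.51

i = 0.065/2 = 0.0325 per half-year; n = 5·2 = 10.
Discount factor = (1+0.0325)^(−10) = 0.726272; PV = 215,000 × 0.726272 = 156,148.5144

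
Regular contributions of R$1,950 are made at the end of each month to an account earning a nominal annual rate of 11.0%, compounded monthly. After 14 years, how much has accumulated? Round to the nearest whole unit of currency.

i = 0.11/12 = 0.00916667 per month; n = 14·12 = 168.
FV = PMT · [(1+i)^n − 1] / i = 1950 · 396.216042 = 772,621.2828

R$772,621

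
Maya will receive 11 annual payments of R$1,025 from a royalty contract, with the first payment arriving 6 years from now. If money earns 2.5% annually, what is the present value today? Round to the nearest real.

Value one period before first payment (t=5): 1025 × [1 − (1+0.025)^(−11)] / 0.025 = 1025 × 9.514209 = 9,752.0639
PV₀ = 9,752.0639 / (1+0.025)^5 = 9,752.0639 / 1.131408 = 8,619.4035

R$8,619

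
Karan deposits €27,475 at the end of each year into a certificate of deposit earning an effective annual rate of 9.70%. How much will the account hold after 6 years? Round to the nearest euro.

FV = 27475 × [(1+0.097)^6 − 1] / 0.097 = 27475 × 7.657410 = 210,387.3358

€210,387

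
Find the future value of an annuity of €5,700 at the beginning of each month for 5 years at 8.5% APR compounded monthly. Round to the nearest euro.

€427,328

With 12 periods per year: i = 0.00708333, n = 60.
FV = 5700 × [(1+0.00708333)^60 − 1] / 0.00708333 × (1+i) = 5700 × 74.969738 = 427,327.5063
(Beginning-of-period payments → annuity-due factor ×(1+i).)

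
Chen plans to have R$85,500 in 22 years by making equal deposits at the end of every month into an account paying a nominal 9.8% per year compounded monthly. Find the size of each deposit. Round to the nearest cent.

R$92.35

With 12 periods per year: i = 0.00816667, n = 264.
PMT = 85500 / ( [(1+0.00816667)^264 − 1] / 0.00816667 ) = 85500 / 925.865004 = 92.3461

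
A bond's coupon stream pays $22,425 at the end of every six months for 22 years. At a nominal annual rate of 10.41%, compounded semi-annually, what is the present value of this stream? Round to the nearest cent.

$384,628.40

i = 0.1041/2 = 0.05205 per half-year; n = 22·2 = 44.
Annuity factor a(44|0.05205) = 17.151768; PV = 22425 × 17.151768 = 384,628.3950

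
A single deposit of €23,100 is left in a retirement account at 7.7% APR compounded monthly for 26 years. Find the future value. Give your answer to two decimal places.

i = 0.077/12 = 0.00641667 per month; n = 26·12 = 312.
FV = PV·(1+i)^n = 23,100 × 7.356647 = 169,938.5463

€169,938.55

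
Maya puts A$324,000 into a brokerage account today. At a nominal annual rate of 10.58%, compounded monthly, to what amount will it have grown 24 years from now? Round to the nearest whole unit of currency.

A$4,059,501

i = 0.1058/12 = 0.00881667 per month; n = 24·12 = 288.
FV = PV·(1+i)^n = 324,000 × 12.529323 = 4,059,500.5895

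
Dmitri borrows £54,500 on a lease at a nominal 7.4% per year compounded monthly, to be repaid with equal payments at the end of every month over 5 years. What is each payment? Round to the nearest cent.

£1,089.48

i = 0.074/12 = 0.00616667 per month; n = 5·12 = 60.
PMT = 54500 / ( [1 − (1+0.00616667)^(−60)] / 0.00616667 ) = 54500 / 50.023854 = 1,089.4802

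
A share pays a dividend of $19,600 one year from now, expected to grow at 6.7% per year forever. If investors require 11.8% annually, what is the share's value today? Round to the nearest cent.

$384,313.73

PV = D₁/(r − g) = 19600/(0.118 − 0.067) = 384,313.7255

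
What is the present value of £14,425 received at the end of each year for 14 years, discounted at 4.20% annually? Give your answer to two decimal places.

£150,380.75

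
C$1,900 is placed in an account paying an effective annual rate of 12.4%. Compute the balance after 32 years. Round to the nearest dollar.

FV = PV·(1+i)^n = 1,900 × 42.123259 = 80,034.1912

C$80,034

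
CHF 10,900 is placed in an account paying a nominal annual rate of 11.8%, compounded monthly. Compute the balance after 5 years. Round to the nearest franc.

Periodic rate i = 0.118/12 = 0.00983333; n = 5 × 12 = 60 periods.
FV = 10,900 × (1 + 0.00983333)^60 = 19,606.8860

CHF 19,607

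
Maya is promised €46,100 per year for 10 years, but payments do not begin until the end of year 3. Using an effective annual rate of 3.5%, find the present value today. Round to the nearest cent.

€357,903.81

PV at t=2 (ordinary 10-year annuity): 46100 × a(10|0.035) = 46100 × 8.316605 = 383,395.5054
Discount back 2 years: 383,395.5054 × (1+0.035)^(−2) = 383,395.5054 × 0.933511 = 357,903.8067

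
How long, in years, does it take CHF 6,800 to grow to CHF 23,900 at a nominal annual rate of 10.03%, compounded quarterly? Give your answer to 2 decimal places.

12.69 years

Periodic rate i = 0.1003/4 = 0.025075.
(1+i)^n = 23900/6800 = 3.51471, so n = ln 3.51471 / ln 1.02507 = 50.7537 quarters
= 50.7537/4 years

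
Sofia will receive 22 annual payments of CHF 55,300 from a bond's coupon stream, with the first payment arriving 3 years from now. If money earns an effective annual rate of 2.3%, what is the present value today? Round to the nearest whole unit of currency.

CHF 904,350

PV at t=2 (ordinary 22-year annuity): 55300 × a(22|0.023) = 55300 × 17.114448 = 946,428.9678
Discount back 2 years: 946,428.9678 × (1+0.023)^(−2) = 946,428.9678 × 0.955540 = 904,350.4459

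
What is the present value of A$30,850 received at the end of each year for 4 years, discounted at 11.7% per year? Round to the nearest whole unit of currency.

Annuity factor a(4|0.117) = 3.056641; PV = 30850 × 3.056641 = 94,297.3643

A$94,297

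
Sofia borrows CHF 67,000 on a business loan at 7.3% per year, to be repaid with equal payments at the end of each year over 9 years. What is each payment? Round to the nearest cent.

CHF 10,415.22

PMT = 67000 / ( [1 − (1+0.073)^(−9)] / 0.073 ) = 67000 / 6.432894 = 10,415.2196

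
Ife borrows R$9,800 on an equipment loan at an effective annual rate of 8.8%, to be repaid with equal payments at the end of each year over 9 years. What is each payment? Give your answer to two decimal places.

R$1,621.36

PMT = 9800 / ( [1 − (1+0.088)^(−9)] / 0.088 ) = 9800 / 6.044302 = 1,621.3617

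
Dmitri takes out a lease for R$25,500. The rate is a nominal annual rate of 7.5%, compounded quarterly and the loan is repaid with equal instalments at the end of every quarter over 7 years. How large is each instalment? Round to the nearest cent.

R$1,178.92

With 4 periods per year: i = 0.01875, n = 28.
Annuity-PV factor = 21.629971; PMT = 25500 / 21.629971 = 1,178.9197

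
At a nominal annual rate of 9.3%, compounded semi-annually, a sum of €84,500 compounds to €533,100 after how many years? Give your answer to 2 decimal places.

20.26 years

Periodic rate i = 0.093/2 = 0.0465.
(1+i)^n = 533100/84500 = 6.30888, so n = ln 6.30888 / ln 1.0465 = 40.5260 half-years
= 40.5260/2 years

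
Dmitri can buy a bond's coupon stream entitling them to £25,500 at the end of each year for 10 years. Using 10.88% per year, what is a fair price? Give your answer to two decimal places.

Annuity factor a(10|0.1088) = 5.918983; PV = 25500 × 5.918983 = 150,934.0745

£150,934.07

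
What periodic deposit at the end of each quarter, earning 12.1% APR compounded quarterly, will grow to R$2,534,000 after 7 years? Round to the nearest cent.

Periodic rate i = 0.121/4 = 0.03025; n = 7 × 4 = 28 periods.
PMT = 2.534e+06 / ( [(1+0.03025)^28 − 1] / 0.03025 ) = 2.534e+06 / 43.091827 = 58,804.6550

R$58,804.66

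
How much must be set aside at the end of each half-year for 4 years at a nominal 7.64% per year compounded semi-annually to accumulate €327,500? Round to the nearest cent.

With 2 periods per year: i = 0.0382, n = 8.
FV-annuity factor = 9.155341; PMT = 327500 / 9.155341 = 35,771.4694

€35,771.47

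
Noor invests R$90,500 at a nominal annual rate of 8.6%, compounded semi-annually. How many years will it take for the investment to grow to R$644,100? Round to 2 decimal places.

Periodic rate i = 0.086/2 = 0.043.
(1+i)^n = 644100/90500 = 7.11713, so n = ln 7.11713 / ln 1.043 = 46.6140 half-years
= 46.6140/2 years

23.31 years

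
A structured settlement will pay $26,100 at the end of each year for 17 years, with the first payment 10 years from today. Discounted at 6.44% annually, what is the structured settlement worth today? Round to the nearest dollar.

$151,117

Value one period before first payment (t=9): 26100 × [1 − (1+0.0644)^(−17)] / 0.0644 = 26100 × 10.153533 = 265,007.2025
Discount back 9 years: 265,007.2025 × (1+0.0644)^(−9) = 265,007.2025 × 0.570238 = 151,117.1953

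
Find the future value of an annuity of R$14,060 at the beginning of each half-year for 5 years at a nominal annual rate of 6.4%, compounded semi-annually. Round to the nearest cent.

With 2 periods per year: i = 0.032, n = 10.
FV = 14060 × [(1+0.032)^10 − 1] / 0.032 × (1+i) = 14060 × 11.940274 = 167,880.2488
Payments are at the start of each period, so multiply by (1+i).

R$167,880.25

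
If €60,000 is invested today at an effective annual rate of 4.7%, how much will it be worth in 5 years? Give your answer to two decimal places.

€75,489.17

FV = 60,000 × (1 + 0.047)^5 = 75,489.1715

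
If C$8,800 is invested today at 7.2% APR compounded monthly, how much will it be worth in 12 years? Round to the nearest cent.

Periodic rate i = 0.072/12 = 0.006; n = 12 × 12 = 144 periods.
FV = 8,800 × (1 + 0.006)^144 = 20,825.3302

C$20,825.33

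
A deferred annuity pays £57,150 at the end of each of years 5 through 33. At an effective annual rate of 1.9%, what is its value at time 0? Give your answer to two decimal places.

Value one period before first payment (t=4): 57150 × [1 − (1+0.019)^(−29)] / 0.019 = 57150 × 22.138936 = 1,265,240.2148
Discount back 4 years: 1,265,240.2148 × (1+0.019)^(−4) = 1,265,240.2148 × 0.927477 = 1,173,481.5105

£1,173,481.51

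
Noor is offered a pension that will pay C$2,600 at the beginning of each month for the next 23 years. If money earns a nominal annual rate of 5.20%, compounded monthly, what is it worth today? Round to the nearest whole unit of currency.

C$419,901

With 12 periods per year: i = 0.00433333, n = 276.
PV = PMT · [1 − (1+i)^(−n)] / i × (1+i) = 2600 · 161.500560 = 419,901.4552
Payments are at the start of each period, so multiply by (1+i).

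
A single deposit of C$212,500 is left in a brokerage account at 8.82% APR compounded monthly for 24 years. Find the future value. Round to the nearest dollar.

C$1,751,102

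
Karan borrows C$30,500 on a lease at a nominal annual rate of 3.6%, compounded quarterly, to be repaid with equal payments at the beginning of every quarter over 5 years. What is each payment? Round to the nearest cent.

C$1,658.27

With 4 periods per year: i = 0.009, n = 20.
Annuity-PV factor × (1+i) = 18.392610; PMT = 30500 / 18.392610 = 1,658.2747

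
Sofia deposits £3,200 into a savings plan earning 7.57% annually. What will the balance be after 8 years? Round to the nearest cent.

FV = 3,200 × (1 + 0.0757)^8 = 5,736.9270

£5,736.93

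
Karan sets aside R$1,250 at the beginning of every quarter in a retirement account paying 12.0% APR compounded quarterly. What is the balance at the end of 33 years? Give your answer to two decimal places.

Periodic rate i = 0.12/4 = 0.03; n = 33 × 4 = 132 periods.
FV = PMT · [(1+i)^n − 1] / i × (1+i) = 1250 · 1664.808495 = 2,081,010.6182
Payments are at the start of each period, so multiply by (1+i).

R$2,081,010.62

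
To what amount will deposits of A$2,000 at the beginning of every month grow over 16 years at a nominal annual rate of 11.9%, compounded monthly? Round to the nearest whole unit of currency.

A$1,150,802

i = 0.119/12 = 0.00991667 per month; n = 16·12 = 192.
Accumulation factor s(192|0.00991667) × (1+i) = 575.400900; FV = 2000 × 575.400900 = 1,150,801.8006
(Beginning-of-period payments → annuity-due factor ×(1+i).)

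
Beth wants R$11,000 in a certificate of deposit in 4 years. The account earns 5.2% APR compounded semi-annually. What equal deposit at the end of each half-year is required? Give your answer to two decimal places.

R$1,254.69

With 2 periods per year: i = 0.026, n = 8.
FV-annuity factor = 8.767112; PMT = 11000 / 8.767112 = 1,254.6891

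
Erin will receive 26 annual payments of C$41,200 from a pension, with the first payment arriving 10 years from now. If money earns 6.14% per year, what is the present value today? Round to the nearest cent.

C$309,118.99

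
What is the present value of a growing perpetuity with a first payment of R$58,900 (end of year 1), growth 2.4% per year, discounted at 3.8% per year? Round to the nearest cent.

PV = PMT / (i − g) = 58900 / (0.038 − 0.024) = 58900 / 0.014000 = 4,207,142.8571

R$4,207,142.86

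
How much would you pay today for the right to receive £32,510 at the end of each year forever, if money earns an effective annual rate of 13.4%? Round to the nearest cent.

£242,611.94

PV = C/r = 32510/0.134 = 242,611.9403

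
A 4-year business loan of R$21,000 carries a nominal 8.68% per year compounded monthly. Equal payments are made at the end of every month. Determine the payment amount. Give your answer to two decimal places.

R$519.40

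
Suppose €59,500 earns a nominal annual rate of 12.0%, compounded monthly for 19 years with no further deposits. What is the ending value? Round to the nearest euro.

€575,162

i = 0.12/12 = 0.01 per month; n = 19·12 = 228.
FV = 59,500 × (1 + 0.01)^228 = 575,162.0039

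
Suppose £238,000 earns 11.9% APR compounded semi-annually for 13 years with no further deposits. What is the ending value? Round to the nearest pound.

£1,069,552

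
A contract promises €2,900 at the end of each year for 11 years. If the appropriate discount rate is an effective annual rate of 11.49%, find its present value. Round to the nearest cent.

€17,610.07

PV = PMT · [1 − (1+i)^(−n)] / i = 2900 · 6.072438 = 17,610.0701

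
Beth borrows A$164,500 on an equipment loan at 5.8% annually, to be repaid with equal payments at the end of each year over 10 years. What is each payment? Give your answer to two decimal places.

Annuity-PV factor = 7.430333; PMT = 164500 / 7.430333 = 22,138.9811

A$22,138.98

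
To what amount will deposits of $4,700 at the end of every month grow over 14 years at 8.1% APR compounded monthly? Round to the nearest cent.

i = 0.081/12 = 0.00675 per month; n = 14·12 = 168.
FV = 4700 × [(1+0.00675)^168 − 1] / 0.00675 = 4700 × 310.554723 = 1,459,607.1962

$1,459,607.20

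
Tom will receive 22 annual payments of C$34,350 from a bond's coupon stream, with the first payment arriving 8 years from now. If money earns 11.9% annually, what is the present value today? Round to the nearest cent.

C$120,318.01

PV at t=7 (ordinary 22-year annuity): 34350 × a(22|0.119) = 34350 × 7.695104 = 264,326.8197
Discount back 7 years: 264,326.8197 × (1+0.119)^(−7) = 264,326.8197 × 0.455187 = 120,318.0058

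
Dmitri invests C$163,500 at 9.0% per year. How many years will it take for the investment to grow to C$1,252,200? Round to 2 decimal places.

(1+i)^n = 1.2522e+06/163500 = 7.65872, so n = ln 7.65872 / ln 1.09 = 23.6238 years

23.62 years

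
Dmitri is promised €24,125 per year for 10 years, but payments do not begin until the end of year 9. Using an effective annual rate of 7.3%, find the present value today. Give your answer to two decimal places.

€95,110.34

PV at t=8 (ordinary 10-year annuity): 24125 × a(10|0.073) = 24125 × 6.927208 = 167,118.8812
PV₀ = 167,118.8812 / (1+0.073)^8 = 167,118.8812 / 1.757105 = 95,110.3421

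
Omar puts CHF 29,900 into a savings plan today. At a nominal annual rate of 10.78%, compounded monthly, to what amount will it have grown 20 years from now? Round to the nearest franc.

With 12 periods per year: i = 0.00898333, n = 240.
FV = 29,900 × (1 + 0.00898333)^240 = 255,758.0948

CHF 255,758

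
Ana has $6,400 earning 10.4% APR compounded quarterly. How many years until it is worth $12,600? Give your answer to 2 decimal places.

Periodic rate i = 0.104/4 = 0.026.
(1+i)^n = 12600/6400 = 1.96875, so n = ln 1.96875 / ln 1.026 = 26.3911 quarters
= 26.3911/4 years

6.60 years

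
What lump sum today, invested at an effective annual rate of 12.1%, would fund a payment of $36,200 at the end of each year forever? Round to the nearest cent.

PV = C/r = 36200/0.121 = 299,173.5537

$299,173.55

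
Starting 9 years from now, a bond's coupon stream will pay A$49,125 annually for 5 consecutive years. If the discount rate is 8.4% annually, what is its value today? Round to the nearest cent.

A$101,805.65

PV at t=8 (ordinary 5-year annuity): 49125 × a(5|0.084) = 49125 × 3.950969 = 194,091.3305
Discount back 8 years: 194,091.3305 × (1+0.084)^(−8) = 194,091.3305 × 0.524524 = 101,805.6497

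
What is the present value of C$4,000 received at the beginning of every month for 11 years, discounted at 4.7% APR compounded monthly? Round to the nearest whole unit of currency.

Periodic rate i = 0.047/12 = 0.00391667; n = 11 × 12 = 132 periods.
PV = PMT · [1 − (1+i)^(−n)] / i × (1+i) = 4000 · 103.319877 = 413,279.5060
(Beginning-of-period payments → annuity-due factor ×(1+i).)

C$413,280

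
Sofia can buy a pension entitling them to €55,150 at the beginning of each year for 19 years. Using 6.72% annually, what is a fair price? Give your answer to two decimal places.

€621,297.16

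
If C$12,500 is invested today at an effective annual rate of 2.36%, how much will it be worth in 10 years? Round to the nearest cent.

FV = 12,500 × (1 + 0.0236)^10 = 15,783.8442

C$15,783.84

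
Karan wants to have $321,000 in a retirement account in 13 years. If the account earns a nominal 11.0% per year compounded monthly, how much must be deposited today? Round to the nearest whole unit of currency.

$77,320

Periodic rate i = 0.11/12 = 0.00916667; n = 13 × 12 = 156 periods.
Discount factor = (1+0.00916667)^(−156) = 0.240873; PV = 321,000 × 0.240873 = 77,320.2208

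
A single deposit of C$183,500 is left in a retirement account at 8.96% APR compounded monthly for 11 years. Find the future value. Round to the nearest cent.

Periodic rate i = 0.0896/12 = 0.00746667; n = 11 × 12 = 132 periods.
183,500 × (1+0.00746667)^132 = 183,500 × 2.669627 = 489,876.4950

C$489,876.49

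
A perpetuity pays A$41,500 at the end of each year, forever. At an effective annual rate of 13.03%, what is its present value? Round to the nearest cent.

A$318,495.78

PV = PMT / i = 41500 / 0.1303 = 318,495.7790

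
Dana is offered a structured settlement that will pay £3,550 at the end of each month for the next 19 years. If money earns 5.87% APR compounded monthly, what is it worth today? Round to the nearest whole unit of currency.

With 12 periods per year: i = 0.00489167, n = 228.
Annuity factor a(228|0.00489167) = 137.231457; PV = 3550 × 137.231457 = 487,171.6712

£487,172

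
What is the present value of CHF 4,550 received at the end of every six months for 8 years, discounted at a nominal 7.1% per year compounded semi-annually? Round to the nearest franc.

CHF 54,822

With 2 periods per year: i = 0.0355, n = 16.
PV = 4550 × [1 − (1+0.0355)^(−16)] / 0.0355 = 4550 × 12.048830 = 54,822.1768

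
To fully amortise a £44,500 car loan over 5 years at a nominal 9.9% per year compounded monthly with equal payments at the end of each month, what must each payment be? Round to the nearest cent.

£943.31

With 12 periods per year: i = 0.00825, n = 60.
Annuity-PV factor = 47.174542; PMT = 44500 / 47.174542 = 943.3054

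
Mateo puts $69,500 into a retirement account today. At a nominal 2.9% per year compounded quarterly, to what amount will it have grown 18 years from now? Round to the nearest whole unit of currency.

With 4 periods per year: i = 0.00725, n = 72.
FV = 69,500 × (1 + 0.00725)^72 = 116,914.5819

$116,915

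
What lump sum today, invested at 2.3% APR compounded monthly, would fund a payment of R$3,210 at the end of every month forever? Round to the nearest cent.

R$1,674,782.61

Periodic rate i = 0.023/12 = 0.00191667.
PV = C/r = 3210/0.00191667 = 1,674,782.6087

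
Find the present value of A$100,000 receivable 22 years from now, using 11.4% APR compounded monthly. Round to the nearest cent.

A$8,240.07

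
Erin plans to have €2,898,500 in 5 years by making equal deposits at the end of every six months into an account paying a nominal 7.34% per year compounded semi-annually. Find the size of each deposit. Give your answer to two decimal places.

Periodic rate i = 0.0734/2 = 0.0367; n = 5 × 2 = 10 periods.
FV-annuity factor = 11.823979; PMT = 2.8985e+06 / 11.823979 = 245,137.4507

€245,137.45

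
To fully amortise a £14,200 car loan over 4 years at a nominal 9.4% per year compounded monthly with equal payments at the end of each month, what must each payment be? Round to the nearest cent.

£356.07

With 12 periods per year: i = 0.00783333, n = 48.
Annuity-PV factor = 39.879708; PMT = 14200 / 39.879708 = 356.0708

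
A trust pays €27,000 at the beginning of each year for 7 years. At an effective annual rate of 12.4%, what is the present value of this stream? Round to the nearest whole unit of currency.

PV = PMT · [1 − (1+i)^(−n)] / i × (1+i) = 27000 · 5.065249 = 136,761.7146
Payments are at the start of each period, so multiply by (1+i).

€136,762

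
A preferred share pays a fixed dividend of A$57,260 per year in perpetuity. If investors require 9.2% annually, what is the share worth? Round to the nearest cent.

PV = PMT / i = 57260 / 0.092 = 622,391.3043

A$622,391.30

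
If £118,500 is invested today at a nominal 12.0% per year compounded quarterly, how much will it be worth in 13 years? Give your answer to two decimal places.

£551,129.98

Periodic rate i = 0.12/4 = 0.03; n = 13 × 4 = 52 periods.
118,500 × (1+0.03)^52 = 118,500 × 4.650886 = 551,129.9786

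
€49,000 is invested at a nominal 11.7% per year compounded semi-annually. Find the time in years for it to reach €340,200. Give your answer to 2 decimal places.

17.04 years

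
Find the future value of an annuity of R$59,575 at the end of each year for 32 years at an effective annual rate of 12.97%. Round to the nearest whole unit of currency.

R$22,288,722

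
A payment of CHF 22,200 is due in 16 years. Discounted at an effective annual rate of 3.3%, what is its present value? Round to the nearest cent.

CHF 13,205.29

Discount factor = (1+0.033)^(−16) = 0.594833; PV = 22,200 × 0.594833 = 13,205.2866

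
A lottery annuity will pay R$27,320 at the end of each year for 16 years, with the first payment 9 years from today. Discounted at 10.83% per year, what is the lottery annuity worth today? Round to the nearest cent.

PV at t=8 (ordinary 16-year annuity): 27320 × a(16|0.1083) = 27320 × 7.451830 = 203,583.9902
Discount back 8 years: 203,583.9902 × (1+0.1083)^(−8) = 203,583.9902 × 0.439280 = 89,430.3553

R$89,430.36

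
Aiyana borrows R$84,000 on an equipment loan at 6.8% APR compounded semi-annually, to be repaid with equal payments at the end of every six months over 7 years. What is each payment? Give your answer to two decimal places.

R$7,640.43

Periodic rate i = 0.068/2 = 0.034; n = 7 × 2 = 14 periods.
PMT = 84000 / ( [1 − (1+0.034)^(−14)] / 0.034 ) = 84000 / 10.994143 = 7,640.4316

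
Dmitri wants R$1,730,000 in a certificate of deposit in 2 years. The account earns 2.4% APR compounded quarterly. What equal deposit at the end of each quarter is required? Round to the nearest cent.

With 4 periods per year: i = 0.006, n = 8.
FV-annuity factor = 8.170031; PMT = 1.73e+06 / 8.170031 = 211,749.4975

R$211,749.50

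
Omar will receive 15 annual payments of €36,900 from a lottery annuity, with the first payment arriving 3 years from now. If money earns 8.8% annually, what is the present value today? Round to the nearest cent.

PV at t=2 (ordinary 15-year annuity): 36900 × a(15|0.088) = 36900 × 8.156748 = 300,983.9860
PV₀ = 300,983.9860 / (1+0.088)^2 = 300,983.9860 / 1.183744 = 254,264.4238

€254,264.42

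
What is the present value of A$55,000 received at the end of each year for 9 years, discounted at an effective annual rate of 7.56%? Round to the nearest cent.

PV = PMT · [1 − (1+i)^(−n)] / i = 55000 · 6.362821 = 349,955.1622

A$349,955.16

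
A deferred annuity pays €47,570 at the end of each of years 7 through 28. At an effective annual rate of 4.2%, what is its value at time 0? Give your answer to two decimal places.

€526,944.63

PV at t=6 (ordinary 22-year annuity): 47570 × a(22|0.042) = 47570 × 14.178756 = 674,483.4441
PV₀ = 674,483.4441 / (1+0.042)^6 = 674,483.4441 / 1.279989 = 526,944.6265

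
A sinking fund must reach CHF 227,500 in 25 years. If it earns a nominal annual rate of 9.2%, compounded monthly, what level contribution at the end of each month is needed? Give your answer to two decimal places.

i = 0.092/12 = 0.00766667 per month; n = 25·12 = 300.
FV-annuity factor = 1159.183425; PMT = 227500 / 1159.183425 = 196.2588

CHF 196.26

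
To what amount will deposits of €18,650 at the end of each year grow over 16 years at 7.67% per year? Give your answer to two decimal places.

FV = 18650 × [(1+0.0767)^16 − 1] / 0.0767 = 18650 × 29.494606 = 550,074.3937

€550,074.39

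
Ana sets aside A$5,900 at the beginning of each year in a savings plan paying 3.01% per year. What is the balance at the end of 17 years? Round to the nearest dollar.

Accumulation factor s(17|0.0301) × (1+i) = 22.435570; FV = 5900 × 22.435570 = 132,369.8603
(annuity-due: payments at period start, so ×(1+i).)

A$132,370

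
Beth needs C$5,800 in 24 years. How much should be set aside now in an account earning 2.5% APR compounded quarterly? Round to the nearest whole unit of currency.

With 4 periods per year: i = 0.00625, n = 96.
PV = FV·(1+i)^(−n) = 5,800 × 0.549837 = 3,189.0566

C$3,189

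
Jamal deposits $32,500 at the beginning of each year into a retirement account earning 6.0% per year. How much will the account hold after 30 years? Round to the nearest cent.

$2,723,554.52

FV = 32500 × [(1+0.06)^30 − 1] / 0.06 × (1+i) = 32500 × 83.801677 = 2,723,554.5151
Payments are at the start of each period, so multiply by (1+i).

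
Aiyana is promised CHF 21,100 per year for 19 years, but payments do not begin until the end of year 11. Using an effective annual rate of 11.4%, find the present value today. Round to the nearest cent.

PV at t=10 (ordinary 19-year annuity): 21100 × a(19|0.114) = 21100 × 7.644014 = 161,288.7046
Discount back 10 years: 161,288.7046 × (1+0.114)^(−10) = 161,288.7046 × 0.339741 = 54,796.4023

CHF 54,796.40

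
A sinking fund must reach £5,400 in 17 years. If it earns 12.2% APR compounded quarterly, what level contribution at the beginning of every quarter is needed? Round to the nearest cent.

With 4 periods per year: i = 0.0305, n = 68.
PMT = 5400 / ( [(1+0.0305)^68 − 1] / 0.0305 × (1+i) ) = 5400 / 226.835606 = 23.8058

£23.81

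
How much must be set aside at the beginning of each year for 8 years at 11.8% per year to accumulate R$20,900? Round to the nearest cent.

R$1,531.01

PMT = 20900 / ( [(1+0.118)^8 − 1] / 0.118 × (1+i) ) = 20900 / 13.651088 = 1,531.0134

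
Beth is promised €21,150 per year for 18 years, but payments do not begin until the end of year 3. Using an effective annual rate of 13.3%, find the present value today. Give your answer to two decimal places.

€110,791.73

Value one period before first payment (t=2): 21150 × [1 − (1+0.133)^(−18)] / 0.133 = 21150 × 6.724451 = 142,222.1281
PV₀ = 142,222.1281 / (1+0.133)^2 = 142,222.1281 / 1.283689 = 110,791.7323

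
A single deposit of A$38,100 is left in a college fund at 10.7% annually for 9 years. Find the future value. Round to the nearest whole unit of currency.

A$95,116

38,100 × (1+0.107)^9 = 38,100 × 2.496483 = 95,115.9968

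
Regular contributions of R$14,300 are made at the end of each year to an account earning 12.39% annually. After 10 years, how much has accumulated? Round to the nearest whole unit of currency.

FV = PMT · [(1+i)^n − 1] / i = 14300 · 17.883041 = 255,727.4869

R$255,727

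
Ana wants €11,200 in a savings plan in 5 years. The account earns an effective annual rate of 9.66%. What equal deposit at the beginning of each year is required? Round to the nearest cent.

€1,684.29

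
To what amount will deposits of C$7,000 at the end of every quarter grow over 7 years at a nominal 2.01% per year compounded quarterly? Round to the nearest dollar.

C$209,894

Periodic rate i = 0.0201/4 = 0.005025; n = 7 × 4 = 28 periods.
FV = PMT · [(1+i)^n − 1] / i = 7000 · 29.984833 = 209,893.8303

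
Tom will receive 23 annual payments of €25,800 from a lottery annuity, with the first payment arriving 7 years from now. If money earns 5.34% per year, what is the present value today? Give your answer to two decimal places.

€246,731.07

PV at t=6 (ordinary 23-year annuity): 25800 × a(23|0.0534) = 25800 × 13.066643 = 337,119.3824
PV₀ = 337,119.3824 / (1+0.0534)^6 = 337,119.3824 / 1.366343 = 246,731.0679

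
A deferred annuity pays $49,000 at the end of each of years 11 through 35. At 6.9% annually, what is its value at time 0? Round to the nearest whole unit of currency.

$295,666

PV at t=10 (ordinary 25-year annuity): 49000 × a(25|0.069) = 49000 × 11.759322 = 576,206.7581
PV₀ = 576,206.7581 / (1+0.069)^10 = 576,206.7581 / 1.948844 = 295,665.9385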